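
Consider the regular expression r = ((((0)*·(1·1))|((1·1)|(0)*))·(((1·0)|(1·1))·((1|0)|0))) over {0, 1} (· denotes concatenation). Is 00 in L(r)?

No split of 00 into u·v has (((0)*·(1·1))|((1·1)|(0)*)) matching u and (((1·0)|(1·1))·((1|0)|0)) matching v.

no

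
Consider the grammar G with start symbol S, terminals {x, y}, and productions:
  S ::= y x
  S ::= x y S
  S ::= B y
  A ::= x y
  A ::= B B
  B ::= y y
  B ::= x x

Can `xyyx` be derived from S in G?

S ⇒ xyS ⇒ xyyx

yes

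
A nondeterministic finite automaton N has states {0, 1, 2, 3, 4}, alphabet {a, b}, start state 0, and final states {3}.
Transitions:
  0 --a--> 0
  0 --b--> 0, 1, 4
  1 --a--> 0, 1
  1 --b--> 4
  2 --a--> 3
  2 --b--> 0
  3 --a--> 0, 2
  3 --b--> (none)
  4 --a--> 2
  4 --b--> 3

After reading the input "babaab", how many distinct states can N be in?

Start: {0}
read b: {0, 1, 4}
read a: {0, 1, 2}
read b: {0, 1, 4}
read a: {0, 1, 2}
read a: {0, 1, 3}
read b: {0, 1, 4}
Final reachable set {0, 1, 4} has 3 states.

3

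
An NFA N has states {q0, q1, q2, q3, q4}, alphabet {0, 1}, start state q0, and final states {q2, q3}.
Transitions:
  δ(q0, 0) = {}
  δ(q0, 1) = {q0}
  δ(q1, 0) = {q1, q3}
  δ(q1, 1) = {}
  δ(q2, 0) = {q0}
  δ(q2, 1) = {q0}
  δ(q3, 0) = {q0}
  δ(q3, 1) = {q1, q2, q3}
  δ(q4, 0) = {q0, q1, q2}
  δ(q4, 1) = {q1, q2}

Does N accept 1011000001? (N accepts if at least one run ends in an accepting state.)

rejected

Start: {q0}
read 1: {q0}
read 0: {}
The reachable set is empty and stays empty for the remaining 8 symbols.
Reachable ∩ accepting = {} — empty.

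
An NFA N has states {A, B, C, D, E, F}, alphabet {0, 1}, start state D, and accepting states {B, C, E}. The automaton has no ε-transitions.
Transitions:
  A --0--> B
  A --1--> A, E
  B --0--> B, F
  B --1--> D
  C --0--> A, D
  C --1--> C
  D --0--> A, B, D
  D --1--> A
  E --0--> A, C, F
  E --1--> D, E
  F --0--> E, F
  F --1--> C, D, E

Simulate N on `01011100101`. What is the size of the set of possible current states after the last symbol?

4

Start: {D}
read 0: {A, B, D}
read 1: {A, D, E}
read 0: {A, B, C, D, F}
read 1: {A, C, D, E}
read 1: {A, C, D, E}
read 1: {A, C, D, E}
read 0: {A, B, C, D, F}
read 0: {A, B, D, E, F}
read 1: {A, C, D, E}
read 0: {A, B, C, D, F}
read 1: {A, C, D, E}
Final reachable set {A, C, D, E} has 4 states.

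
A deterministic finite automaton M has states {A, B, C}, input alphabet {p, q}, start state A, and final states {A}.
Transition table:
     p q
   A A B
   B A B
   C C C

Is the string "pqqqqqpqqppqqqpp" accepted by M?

A --p--> A
A --q--> B
B --q--> B
B --q--> B
B --q--> B
B --q--> B
B --p--> A
A --q--> B
B --q--> B
B --p--> A
A --p--> A
A --q--> B
B --q--> B
B --q--> B
B --p--> A
A --p--> A
End in state A, which is an accepting state.

accepted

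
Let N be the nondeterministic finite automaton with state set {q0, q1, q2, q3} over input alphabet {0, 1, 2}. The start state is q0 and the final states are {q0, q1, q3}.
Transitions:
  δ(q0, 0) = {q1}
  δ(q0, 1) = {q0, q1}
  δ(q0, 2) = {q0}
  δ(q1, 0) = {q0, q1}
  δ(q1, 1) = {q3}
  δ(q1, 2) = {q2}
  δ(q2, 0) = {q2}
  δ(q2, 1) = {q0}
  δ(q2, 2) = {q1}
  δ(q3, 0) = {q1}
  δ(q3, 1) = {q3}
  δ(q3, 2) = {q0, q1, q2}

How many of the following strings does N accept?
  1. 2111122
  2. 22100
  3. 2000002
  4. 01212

4

2111122: accepted
22100: accepted
2000002: accepted
01212: accepted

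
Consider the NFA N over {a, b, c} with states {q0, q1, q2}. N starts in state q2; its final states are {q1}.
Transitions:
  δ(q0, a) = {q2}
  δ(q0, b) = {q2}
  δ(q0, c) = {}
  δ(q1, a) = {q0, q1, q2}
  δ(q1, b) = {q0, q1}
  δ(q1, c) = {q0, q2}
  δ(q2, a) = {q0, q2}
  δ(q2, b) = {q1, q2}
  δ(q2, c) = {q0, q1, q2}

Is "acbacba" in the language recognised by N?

Start: {q2}
read a: {q0, q2}
read c: {q0, q1, q2}
read b: {q0, q1, q2}
read a: {q0, q1, q2}
read c: {q0, q1, q2}
read b: {q0, q1, q2}
read a: {q0, q1, q2}
Reachable ∩ accepting = {q1} — nonempty.

accepted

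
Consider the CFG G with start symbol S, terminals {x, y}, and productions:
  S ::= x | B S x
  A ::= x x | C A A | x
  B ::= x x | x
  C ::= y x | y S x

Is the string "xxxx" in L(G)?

S ⇒ BSx ⇒ xxSx ⇒ xxxx

yes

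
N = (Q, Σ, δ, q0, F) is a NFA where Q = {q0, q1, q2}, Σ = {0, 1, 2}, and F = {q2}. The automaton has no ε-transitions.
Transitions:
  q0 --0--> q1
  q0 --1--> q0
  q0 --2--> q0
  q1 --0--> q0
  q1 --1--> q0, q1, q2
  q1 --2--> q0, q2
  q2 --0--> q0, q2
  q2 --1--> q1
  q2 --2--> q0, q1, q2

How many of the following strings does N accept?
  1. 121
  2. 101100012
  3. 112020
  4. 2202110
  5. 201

121: rejected
101100012: accepted
112020: accepted
2202110: accepted
201: accepted

4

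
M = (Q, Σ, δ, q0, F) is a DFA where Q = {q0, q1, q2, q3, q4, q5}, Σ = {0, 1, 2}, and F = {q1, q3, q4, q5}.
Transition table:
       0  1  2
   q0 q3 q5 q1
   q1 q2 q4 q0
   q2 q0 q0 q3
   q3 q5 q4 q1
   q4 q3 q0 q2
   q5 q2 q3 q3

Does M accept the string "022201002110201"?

rejected

q0 --0--> q3
q3 --2--> q1
q1 --2--> q0
q0 --2--> q1
q1 --0--> q2
q2 --1--> q0
q0 --0--> q3
q3 --0--> q5
q5 --2--> q3
q3 --1--> q4
q4 --1--> q0
q0 --0--> q3
q3 --2--> q1
q1 --0--> q2
q2 --1--> q0
End in state q0, which is not an accepting state.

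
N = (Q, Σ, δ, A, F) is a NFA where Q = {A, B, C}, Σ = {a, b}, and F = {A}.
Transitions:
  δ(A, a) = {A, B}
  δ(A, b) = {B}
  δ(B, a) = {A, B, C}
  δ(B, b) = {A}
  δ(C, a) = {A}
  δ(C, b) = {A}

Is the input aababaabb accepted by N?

Start: {A}
read a: {A, B}
read a: {A, B, C}
read b: {A, B}
read a: {A, B, C}
read b: {A, B}
read a: {A, B, C}
read a: {A, B, C}
read b: {A, B}
read b: {A, B}
Reachable ∩ accepting = {A} — nonempty.

accepted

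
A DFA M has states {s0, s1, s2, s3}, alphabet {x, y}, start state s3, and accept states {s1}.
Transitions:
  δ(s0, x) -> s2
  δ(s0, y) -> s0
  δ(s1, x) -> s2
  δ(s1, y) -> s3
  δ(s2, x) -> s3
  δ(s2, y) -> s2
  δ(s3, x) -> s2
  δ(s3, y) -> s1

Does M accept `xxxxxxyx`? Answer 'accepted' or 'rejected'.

rejected

s3 --x--> s2
s2 --x--> s3
s3 --x--> s2
s2 --x--> s3
s3 --x--> s2
s2 --x--> s3
s3 --y--> s1
s1 --x--> s2
End in state s2, which is not an accepting state.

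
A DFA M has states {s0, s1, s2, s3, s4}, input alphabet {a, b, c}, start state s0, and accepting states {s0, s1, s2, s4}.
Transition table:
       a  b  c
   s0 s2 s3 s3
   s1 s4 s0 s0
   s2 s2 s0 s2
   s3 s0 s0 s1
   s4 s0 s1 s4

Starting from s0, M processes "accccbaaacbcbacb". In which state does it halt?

s0

s0 --a--> s2
s2 --c--> s2
s2 --c--> s2
s2 --c--> s2
s2 --c--> s2
s2 --b--> s0
s0 --a--> s2
s2 --a--> s2
s2 --a--> s2
s2 --c--> s2
s2 --b--> s0
s0 --c--> s3
s3 --b--> s0
s0 --a--> s2
s2 --c--> s2
s2 --b--> s0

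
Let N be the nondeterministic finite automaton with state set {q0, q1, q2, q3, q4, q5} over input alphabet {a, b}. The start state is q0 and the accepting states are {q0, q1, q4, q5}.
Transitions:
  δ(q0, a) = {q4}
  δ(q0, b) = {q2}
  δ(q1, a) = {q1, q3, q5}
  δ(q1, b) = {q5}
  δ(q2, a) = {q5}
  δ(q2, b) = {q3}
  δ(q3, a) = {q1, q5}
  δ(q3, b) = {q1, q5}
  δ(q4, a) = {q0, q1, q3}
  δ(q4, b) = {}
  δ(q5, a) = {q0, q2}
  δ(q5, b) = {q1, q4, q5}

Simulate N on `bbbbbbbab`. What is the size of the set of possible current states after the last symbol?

Start: {q0}
read b: {q2}
read b: {q3}
read b: {q1, q5}
read b: {q1, q4, q5}
read b: {q1, q4, q5}
read b: {q1, q4, q5}
read b: {q1, q4, q5}
read a: {q0, q1, q2, q3, q5}
read b: {q1, q2, q3, q4, q5}
Final reachable set {q1, q2, q3, q4, q5} has 5 states.

5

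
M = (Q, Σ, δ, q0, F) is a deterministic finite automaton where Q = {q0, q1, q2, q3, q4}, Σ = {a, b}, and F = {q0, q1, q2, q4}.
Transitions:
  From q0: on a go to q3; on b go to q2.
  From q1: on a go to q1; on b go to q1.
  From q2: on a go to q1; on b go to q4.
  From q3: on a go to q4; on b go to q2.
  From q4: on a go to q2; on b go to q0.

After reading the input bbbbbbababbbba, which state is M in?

q0 --b--> q2
q2 --b--> q4
q4 --b--> q0
q0 --b--> q2
q2 --b--> q4
q4 --b--> q0
q0 --a--> q3
q3 --b--> q2
q2 --a--> q1
q1 --b--> q1
q1 --b--> q1
q1 --b--> q1
q1 --b--> q1
q1 --a--> q1

q1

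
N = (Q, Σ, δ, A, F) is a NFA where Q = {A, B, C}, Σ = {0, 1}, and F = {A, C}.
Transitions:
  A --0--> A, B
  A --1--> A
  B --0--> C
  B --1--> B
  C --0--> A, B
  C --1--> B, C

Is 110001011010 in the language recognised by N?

accepted

Start: {A}
read 1: {A}
read 1: {A}
read 0: {A, B}
read 0: {A, B, C}
read 0: {A, B, C}
read 1: {A, B, C}
read 0: {A, B, C}
read 1: {A, B, C}
read 1: {A, B, C}
read 0: {A, B, C}
read 1: {A, B, C}
read 0: {A, B, C}
Reachable ∩ accepting = {A, C} — nonempty.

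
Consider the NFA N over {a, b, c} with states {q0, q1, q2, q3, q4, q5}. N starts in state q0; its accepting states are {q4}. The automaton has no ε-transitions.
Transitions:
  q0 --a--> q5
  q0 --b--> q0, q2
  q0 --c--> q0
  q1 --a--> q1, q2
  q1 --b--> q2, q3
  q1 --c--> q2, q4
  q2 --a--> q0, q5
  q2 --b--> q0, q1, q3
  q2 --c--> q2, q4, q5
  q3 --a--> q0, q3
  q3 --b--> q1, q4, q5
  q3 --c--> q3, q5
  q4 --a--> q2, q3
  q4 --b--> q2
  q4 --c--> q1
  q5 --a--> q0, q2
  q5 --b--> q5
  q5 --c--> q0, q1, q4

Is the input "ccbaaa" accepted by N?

rejected

Start: {q0}
read c: {q0}
read c: {q0}
read b: {q0, q2}
read a: {q0, q5}
read a: {q0, q2, q5}
read a: {q0, q2, q5}
Reachable ∩ accepting = {} — empty.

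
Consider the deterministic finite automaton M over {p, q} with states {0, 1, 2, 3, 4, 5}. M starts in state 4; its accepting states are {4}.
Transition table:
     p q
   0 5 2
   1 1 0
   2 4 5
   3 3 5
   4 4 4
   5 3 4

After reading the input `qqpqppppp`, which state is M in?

4

4 --q--> 4
4 --q--> 4
4 --p--> 4
4 --q--> 4
4 --p--> 4
4 --p--> 4
4 --p--> 4
4 --p--> 4
4 --p--> 4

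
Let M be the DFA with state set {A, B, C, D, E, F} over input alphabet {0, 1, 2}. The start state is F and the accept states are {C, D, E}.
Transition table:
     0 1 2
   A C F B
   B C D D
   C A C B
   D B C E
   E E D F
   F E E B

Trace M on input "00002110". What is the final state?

F --0--> E
E --0--> E
E --0--> E
E --0--> E
E --2--> F
F --1--> E
E --1--> D
D --0--> B

B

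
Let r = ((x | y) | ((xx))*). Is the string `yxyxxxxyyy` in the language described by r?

Neither (x|y) nor ((xx))* matches yxyxxxxyyy.

no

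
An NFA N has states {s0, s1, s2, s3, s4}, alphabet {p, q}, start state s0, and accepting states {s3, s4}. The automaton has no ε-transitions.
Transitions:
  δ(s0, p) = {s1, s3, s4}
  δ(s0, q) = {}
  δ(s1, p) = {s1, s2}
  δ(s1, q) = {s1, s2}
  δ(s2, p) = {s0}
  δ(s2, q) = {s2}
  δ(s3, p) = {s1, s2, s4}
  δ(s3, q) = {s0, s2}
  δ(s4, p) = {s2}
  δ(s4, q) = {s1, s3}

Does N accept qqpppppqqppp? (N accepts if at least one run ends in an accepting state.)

rejected

Start: {s0}
read q: {}
The reachable set is empty and stays empty for the remaining 11 symbols.
Reachable ∩ accepting = {} — empty.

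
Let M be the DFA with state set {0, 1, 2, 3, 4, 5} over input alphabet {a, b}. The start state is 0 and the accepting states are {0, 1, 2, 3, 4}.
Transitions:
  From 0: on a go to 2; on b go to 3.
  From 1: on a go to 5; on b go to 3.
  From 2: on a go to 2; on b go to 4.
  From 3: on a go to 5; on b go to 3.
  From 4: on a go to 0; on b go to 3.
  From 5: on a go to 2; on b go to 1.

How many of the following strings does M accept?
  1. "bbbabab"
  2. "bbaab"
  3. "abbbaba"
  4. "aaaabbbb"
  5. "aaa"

4

"bbbabab": accepted
"bbaab": accepted
"abbbaba": rejected
"aaaabbbb": accepted
"aaa": accepted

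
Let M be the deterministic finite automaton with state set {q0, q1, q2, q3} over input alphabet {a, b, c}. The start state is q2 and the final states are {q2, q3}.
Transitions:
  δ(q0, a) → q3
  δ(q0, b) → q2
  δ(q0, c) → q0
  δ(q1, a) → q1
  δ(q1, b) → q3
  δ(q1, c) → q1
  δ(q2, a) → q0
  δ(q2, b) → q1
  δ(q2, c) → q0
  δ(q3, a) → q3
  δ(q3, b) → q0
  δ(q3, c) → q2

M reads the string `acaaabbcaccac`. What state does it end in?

q2

q2 --a--> q0
q0 --c--> q0
q0 --a--> q3
q3 --a--> q3
q3 --a--> q3
q3 --b--> q0
q0 --b--> q2
q2 --c--> q0
q0 --a--> q3
q3 --c--> q2
q2 --c--> q0
q0 --a--> q3
q3 --c--> q2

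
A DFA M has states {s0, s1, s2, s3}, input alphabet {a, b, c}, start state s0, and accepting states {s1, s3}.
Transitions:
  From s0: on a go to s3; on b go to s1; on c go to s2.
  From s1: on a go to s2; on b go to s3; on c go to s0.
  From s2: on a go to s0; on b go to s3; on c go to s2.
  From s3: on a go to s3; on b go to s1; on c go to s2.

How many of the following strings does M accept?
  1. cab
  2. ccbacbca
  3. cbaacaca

1

cab: accepted
ccbacbca: rejected
cbaacaca: rejected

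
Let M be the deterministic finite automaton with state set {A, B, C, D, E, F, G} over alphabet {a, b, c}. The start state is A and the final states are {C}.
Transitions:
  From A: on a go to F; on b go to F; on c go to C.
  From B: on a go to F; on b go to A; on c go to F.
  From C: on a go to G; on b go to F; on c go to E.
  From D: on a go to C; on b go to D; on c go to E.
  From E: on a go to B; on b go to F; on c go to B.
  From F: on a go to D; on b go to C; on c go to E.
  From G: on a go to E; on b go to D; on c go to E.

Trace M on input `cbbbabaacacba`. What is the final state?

A --c--> C
C --b--> F
F --b--> C
C --b--> F
F --a--> D
D --b--> D
D --a--> C
C --a--> G
G --c--> E
E --a--> B
B --c--> F
F --b--> C
C --a--> G

G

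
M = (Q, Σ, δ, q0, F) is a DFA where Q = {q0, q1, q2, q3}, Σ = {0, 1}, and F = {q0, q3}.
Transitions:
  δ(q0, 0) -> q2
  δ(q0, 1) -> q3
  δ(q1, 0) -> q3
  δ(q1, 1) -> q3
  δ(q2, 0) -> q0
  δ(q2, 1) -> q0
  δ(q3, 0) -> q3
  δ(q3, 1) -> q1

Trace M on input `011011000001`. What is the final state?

q0 --0--> q2
q2 --1--> q0
q0 --1--> q3
q3 --0--> q3
q3 --1--> q1
q1 --1--> q3
q3 --0--> q3
q3 --0--> q3
q3 --0--> q3
q3 --0--> q3
q3 --0--> q3
q3 --1--> q1

q1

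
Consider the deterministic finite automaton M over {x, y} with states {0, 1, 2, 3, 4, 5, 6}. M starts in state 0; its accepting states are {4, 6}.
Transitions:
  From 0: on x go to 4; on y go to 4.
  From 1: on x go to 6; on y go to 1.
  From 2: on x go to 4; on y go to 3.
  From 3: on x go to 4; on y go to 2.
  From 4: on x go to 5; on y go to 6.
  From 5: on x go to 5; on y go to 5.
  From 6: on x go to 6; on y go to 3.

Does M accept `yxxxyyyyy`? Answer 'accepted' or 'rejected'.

0 --y--> 4
4 --x--> 5
5 --x--> 5
5 --x--> 5
5 --y--> 5
5 --y--> 5
5 --y--> 5
5 --y--> 5
5 --y--> 5
End in state 5, which is not an accepting state.

rejected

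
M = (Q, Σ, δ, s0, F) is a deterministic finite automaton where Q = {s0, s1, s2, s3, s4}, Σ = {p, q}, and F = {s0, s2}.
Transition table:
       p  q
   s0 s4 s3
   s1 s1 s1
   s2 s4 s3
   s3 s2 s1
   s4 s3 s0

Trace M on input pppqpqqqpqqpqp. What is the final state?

s0 --p--> s4
s4 --p--> s3
s3 --p--> s2
s2 --q--> s3
s3 --p--> s2
s2 --q--> s3
s3 --q--> s1
s1 --q--> s1
s1 --p--> s1
s1 --q--> s1
s1 --q--> s1
s1 --p--> s1
s1 --q--> s1
s1 --p--> s1

s1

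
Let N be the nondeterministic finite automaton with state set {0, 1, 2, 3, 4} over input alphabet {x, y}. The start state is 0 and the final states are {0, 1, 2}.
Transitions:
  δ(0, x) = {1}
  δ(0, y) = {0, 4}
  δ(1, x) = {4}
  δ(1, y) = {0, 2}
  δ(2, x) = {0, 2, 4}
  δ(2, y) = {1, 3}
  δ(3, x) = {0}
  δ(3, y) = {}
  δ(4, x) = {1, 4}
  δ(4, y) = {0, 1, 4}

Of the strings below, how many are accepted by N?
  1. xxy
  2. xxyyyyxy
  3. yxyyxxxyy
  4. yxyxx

4

xxy: accepted
xxyyyyxy: accepted
yxyyxxxyy: accepted
yxyxx: accepted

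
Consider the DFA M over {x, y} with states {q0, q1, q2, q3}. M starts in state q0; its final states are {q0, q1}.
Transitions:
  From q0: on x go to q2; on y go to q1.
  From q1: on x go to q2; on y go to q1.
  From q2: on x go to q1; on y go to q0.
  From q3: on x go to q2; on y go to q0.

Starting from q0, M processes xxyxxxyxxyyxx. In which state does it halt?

q1

q0 --x--> q2
q2 --x--> q1
q1 --y--> q1
q1 --x--> q2
q2 --x--> q1
q1 --x--> q2
q2 --y--> q0
q0 --x--> q2
q2 --x--> q1
q1 --y--> q1
q1 --y--> q1
q1 --x--> q2
q2 --x--> q1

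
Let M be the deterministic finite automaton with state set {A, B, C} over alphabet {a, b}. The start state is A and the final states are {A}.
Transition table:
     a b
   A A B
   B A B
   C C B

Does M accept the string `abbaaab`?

A --a--> A
A --b--> B
B --b--> B
B --a--> A
A --a--> A
A --a--> A
A --b--> B
End in state B, which is not an accepting state.

rejected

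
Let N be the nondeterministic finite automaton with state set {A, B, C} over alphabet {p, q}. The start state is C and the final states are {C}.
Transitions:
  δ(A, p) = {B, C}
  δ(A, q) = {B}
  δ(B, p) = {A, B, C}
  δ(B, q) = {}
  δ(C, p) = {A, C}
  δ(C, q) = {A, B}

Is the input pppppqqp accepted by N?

accepted

Start: {C}
read p: {A, C}
read p: {A, B, C}
read p: {A, B, C}
read p: {A, B, C}
read p: {A, B, C}
read q: {A, B}
read q: {B}
read p: {A, B, C}
Reachable ∩ accepting = {C} — nonempty.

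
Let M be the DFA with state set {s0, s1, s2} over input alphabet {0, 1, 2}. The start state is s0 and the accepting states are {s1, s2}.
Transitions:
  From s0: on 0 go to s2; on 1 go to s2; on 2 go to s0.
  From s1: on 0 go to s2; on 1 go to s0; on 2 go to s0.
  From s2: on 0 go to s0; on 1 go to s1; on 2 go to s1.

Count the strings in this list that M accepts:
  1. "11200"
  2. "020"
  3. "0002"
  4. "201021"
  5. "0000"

"11200": rejected
"020": accepted
"0002": accepted
"201021": rejected
"0000": rejected

2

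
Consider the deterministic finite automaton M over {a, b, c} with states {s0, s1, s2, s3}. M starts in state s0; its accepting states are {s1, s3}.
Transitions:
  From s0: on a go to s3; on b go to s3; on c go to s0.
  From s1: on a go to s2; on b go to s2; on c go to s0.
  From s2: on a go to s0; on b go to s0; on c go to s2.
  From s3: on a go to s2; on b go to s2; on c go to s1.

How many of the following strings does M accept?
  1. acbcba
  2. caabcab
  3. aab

acbcba: accepted
caabcab: rejected
aab: rejected

1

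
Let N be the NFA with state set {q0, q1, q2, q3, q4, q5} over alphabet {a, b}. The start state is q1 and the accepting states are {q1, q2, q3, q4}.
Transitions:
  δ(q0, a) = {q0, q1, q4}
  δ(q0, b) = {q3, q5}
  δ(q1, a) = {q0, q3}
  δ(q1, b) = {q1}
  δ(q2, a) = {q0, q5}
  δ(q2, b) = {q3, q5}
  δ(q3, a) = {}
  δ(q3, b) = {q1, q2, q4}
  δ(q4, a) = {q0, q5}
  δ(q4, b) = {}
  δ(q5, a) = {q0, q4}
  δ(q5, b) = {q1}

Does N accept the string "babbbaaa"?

accepted

Start: {q1}
read b: {q1}
read a: {q0, q3}
read b: {q1, q2, q3, q4, q5}
read b: {q1, q2, q3, q4, q5}
read b: {q1, q2, q3, q4, q5}
read a: {q0, q3, q4, q5}
read a: {q0, q1, q4, q5}
read a: {q0, q1, q3, q4, q5}
Reachable ∩ accepting = {q1, q3, q4} — nonempty.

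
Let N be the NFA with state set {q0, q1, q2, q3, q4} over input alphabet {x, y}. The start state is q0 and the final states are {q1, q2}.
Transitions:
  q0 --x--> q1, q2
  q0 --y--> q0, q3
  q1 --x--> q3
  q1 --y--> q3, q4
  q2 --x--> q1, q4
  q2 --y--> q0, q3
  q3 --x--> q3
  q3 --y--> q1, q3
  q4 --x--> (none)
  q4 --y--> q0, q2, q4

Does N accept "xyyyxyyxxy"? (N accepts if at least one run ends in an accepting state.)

Start: {q0}
read x: {q1, q2}
read y: {q0, q3, q4}
read y: {q0, q1, q2, q3, q4}
read y: {q0, q1, q2, q3, q4}
read x: {q1, q2, q3, q4}
read y: {q0, q1, q2, q3, q4}
read y: {q0, q1, q2, q3, q4}
read x: {q1, q2, q3, q4}
read x: {q1, q3, q4}
read y: {q0, q1, q2, q3, q4}
Reachable ∩ accepting = {q1, q2} — nonempty.

accepted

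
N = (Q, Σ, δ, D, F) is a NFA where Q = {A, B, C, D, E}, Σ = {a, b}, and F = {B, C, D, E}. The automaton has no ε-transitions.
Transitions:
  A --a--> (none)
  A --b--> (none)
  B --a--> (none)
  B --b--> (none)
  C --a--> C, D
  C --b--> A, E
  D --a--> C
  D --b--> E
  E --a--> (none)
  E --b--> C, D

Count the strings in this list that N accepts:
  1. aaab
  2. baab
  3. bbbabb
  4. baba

aaab: accepted
baab: rejected
bbbabb: rejected
baba: rejected

1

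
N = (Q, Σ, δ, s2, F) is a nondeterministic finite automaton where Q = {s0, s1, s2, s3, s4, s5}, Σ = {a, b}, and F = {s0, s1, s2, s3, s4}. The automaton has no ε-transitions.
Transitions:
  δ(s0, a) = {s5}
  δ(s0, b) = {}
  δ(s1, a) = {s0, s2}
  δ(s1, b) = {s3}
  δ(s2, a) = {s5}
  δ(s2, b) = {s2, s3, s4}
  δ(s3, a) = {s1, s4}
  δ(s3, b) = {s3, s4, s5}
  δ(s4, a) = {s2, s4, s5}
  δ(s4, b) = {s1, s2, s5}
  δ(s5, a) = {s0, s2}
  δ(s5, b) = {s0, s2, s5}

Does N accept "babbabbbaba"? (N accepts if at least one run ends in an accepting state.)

accepted

Start: {s2}
read b: {s2, s3, s4}
read a: {s1, s2, s4, s5}
read b: {s0, s1, s2, s3, s4, s5}
read b: {s0, s1, s2, s3, s4, s5}
read a: {s0, s1, s2, s4, s5}
read b: {s0, s1, s2, s3, s4, s5}
read b: {s0, s1, s2, s3, s4, s5}
read b: {s0, s1, s2, s3, s4, s5}
read a: {s0, s1, s2, s4, s5}
read b: {s0, s1, s2, s3, s4, s5}
read a: {s0, s1, s2, s4, s5}
Reachable ∩ accepting = {s0, s1, s2, s4} — nonempty.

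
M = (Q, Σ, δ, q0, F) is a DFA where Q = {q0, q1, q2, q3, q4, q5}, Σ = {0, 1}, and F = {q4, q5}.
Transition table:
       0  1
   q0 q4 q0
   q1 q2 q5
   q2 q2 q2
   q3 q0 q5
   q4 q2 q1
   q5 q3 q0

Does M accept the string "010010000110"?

q0 --0--> q4
q4 --1--> q1
q1 --0--> q2
q2 --0--> q2
q2 --1--> q2
q2 --0--> q2
q2 --0--> q2
q2 --0--> q2
q2 --0--> q2
q2 --1--> q2
q2 --1--> q2
q2 --0--> q2
End in state q2, which is not an accepting state.

rejected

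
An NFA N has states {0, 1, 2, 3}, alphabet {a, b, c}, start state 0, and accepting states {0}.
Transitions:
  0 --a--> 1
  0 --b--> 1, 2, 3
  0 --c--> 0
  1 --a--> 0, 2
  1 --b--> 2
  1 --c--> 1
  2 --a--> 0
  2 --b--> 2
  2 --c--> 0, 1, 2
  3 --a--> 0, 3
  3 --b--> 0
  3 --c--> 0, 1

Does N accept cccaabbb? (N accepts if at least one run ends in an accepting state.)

rejected

Start: {0}
read c: {0}
read c: {0}
read c: {0}
read a: {1}
read a: {0, 2}
read b: {1, 2, 3}
read b: {0, 2}
read b: {1, 2, 3}
Reachable ∩ accepting = {} — empty.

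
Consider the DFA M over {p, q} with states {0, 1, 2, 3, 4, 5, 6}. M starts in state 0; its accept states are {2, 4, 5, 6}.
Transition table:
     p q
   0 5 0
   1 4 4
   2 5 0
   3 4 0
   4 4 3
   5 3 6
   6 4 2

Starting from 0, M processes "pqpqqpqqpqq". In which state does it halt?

2

0 --p--> 5
5 --q--> 6
6 --p--> 4
4 --q--> 3
3 --q--> 0
0 --p--> 5
5 --q--> 6
6 --q--> 2
2 --p--> 5
5 --q--> 6
6 --q--> 2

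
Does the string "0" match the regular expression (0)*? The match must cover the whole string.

Split into 1 piece 0; each matches 0.

yes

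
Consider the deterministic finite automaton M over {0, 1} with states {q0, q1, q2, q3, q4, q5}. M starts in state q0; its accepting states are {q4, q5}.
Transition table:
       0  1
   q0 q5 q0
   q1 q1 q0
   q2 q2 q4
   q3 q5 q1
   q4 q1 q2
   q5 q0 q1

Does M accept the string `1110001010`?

q0 --1--> q0
q0 --1--> q0
q0 --1--> q0
q0 --0--> q5
q5 --0--> q0
q0 --0--> q5
q5 --1--> q1
q1 --0--> q1
q1 --1--> q0
q0 --0--> q5
End in state q5, which is an accepting state.

accepted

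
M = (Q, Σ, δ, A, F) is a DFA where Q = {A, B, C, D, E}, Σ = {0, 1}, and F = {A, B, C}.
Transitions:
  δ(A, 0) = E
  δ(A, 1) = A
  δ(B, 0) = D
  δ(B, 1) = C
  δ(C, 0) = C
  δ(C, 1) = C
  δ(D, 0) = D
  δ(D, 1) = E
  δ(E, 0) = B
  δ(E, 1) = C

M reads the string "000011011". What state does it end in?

A --0--> E
E --0--> B
B --0--> D
D --0--> D
D --1--> E
E --1--> C
C --0--> C
C --1--> C
C --1--> C

C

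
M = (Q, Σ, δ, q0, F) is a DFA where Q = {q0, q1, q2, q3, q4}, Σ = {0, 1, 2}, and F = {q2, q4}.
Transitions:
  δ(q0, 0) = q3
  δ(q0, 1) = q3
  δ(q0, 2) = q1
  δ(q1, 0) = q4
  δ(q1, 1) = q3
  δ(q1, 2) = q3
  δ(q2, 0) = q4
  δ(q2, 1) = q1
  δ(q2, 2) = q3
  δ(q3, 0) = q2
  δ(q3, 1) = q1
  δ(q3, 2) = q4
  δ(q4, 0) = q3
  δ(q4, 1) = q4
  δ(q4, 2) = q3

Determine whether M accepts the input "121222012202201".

rejected

q0 --1--> q3
q3 --2--> q4
q4 --1--> q4
q4 --2--> q3
q3 --2--> q4
q4 --2--> q3
q3 --0--> q2
q2 --1--> q1
q1 --2--> q3
q3 --2--> q4
q4 --0--> q3
q3 --2--> q4
q4 --2--> q3
q3 --0--> q2
q2 --1--> q1
End in state q1, which is not an accepting state.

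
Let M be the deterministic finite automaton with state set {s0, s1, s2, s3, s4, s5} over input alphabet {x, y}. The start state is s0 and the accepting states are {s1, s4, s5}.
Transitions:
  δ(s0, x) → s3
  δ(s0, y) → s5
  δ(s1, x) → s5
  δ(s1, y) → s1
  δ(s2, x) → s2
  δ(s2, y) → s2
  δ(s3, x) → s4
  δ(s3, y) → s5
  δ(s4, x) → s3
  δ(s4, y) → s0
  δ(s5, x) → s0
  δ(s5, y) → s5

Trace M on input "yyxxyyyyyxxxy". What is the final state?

s0

s0 --y--> s5
s5 --y--> s5
s5 --x--> s0
s0 --x--> s3
s3 --y--> s5
s5 --y--> s5
s5 --y--> s5
s5 --y--> s5
s5 --y--> s5
s5 --x--> s0
s0 --x--> s3
s3 --x--> s4
s4 --y--> s0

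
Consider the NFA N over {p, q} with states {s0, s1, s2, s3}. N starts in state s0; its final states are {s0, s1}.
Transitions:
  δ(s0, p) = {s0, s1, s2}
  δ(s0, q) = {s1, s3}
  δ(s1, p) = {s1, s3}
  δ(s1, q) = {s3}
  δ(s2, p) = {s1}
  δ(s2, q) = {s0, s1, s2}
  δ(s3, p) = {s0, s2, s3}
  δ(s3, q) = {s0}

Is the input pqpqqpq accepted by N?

Start: {s0}
read p: {s0, s1, s2}
read q: {s0, s1, s2, s3}
read p: {s0, s1, s2, s3}
read q: {s0, s1, s2, s3}
read q: {s0, s1, s2, s3}
read p: {s0, s1, s2, s3}
read q: {s0, s1, s2, s3}
Reachable ∩ accepting = {s0, s1} — nonempty.

accepted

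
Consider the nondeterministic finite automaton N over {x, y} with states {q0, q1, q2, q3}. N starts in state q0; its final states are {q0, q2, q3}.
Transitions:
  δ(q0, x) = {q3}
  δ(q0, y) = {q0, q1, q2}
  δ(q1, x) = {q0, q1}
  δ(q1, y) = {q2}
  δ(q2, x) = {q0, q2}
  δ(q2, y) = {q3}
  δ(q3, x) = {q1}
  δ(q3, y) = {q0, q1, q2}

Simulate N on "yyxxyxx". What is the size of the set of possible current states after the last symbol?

4

Start: {q0}
read y: {q0, q1, q2}
read y: {q0, q1, q2, q3}
read x: {q0, q1, q2, q3}
read x: {q0, q1, q2, q3}
read y: {q0, q1, q2, q3}
read x: {q0, q1, q2, q3}
read x: {q0, q1, q2, q3}
Final reachable set {q0, q1, q2, q3} has 4 states.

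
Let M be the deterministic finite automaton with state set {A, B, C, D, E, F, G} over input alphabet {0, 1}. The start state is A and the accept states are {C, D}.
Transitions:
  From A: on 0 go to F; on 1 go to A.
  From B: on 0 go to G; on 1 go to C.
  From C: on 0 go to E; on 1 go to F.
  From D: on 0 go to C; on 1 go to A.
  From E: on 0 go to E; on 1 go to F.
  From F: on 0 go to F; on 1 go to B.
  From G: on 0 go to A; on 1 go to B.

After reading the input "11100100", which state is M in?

A --1--> A
A --1--> A
A --1--> A
A --0--> F
F --0--> F
F --1--> B
B --0--> G
G --0--> A

A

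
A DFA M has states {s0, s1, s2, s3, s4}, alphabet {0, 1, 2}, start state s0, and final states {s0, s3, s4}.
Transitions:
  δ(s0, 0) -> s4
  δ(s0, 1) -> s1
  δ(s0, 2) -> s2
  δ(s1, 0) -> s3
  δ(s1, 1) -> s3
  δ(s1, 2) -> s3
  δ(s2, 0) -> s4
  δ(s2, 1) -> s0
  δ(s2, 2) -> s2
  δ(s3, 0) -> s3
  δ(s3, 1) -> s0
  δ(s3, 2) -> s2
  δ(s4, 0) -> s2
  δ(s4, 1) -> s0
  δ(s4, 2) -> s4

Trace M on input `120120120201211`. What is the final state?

s0 --1--> s1
s1 --2--> s3
s3 --0--> s3
s3 --1--> s0
s0 --2--> s2
s2 --0--> s4
s4 --1--> s0
s0 --2--> s2
s2 --0--> s4
s4 --2--> s4
s4 --0--> s2
s2 --1--> s0
s0 --2--> s2
s2 --1--> s0
s0 --1--> s1

s1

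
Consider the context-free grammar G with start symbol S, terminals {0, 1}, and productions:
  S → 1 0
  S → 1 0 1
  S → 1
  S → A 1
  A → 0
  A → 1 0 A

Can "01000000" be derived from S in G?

no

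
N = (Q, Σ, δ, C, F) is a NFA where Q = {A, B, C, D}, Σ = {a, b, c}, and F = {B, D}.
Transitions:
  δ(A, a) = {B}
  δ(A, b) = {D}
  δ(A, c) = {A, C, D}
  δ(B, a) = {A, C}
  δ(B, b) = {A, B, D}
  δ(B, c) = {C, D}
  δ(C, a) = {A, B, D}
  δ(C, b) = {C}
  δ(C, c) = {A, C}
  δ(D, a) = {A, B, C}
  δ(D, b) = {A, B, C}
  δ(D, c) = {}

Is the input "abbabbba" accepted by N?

Start: {C}
read a: {A, B, D}
read b: {A, B, C, D}
read b: {A, B, C, D}
read a: {A, B, C, D}
read b: {A, B, C, D}
read b: {A, B, C, D}
read b: {A, B, C, D}
read a: {A, B, C, D}
Reachable ∩ accepting = {B, D} — nonempty.

accepted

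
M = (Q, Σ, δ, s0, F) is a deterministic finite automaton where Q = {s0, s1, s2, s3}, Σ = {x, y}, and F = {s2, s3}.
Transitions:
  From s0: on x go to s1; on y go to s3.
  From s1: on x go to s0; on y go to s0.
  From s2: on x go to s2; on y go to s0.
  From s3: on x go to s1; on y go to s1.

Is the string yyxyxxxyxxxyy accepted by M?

accepted

s0 --y--> s3
s3 --y--> s1
s1 --x--> s0
s0 --y--> s3
s3 --x--> s1
s1 --x--> s0
s0 --x--> s1
s1 --y--> s0
s0 --x--> s1
s1 --x--> s0
s0 --x--> s1
s1 --y--> s0
s0 --y--> s3
End in state s3, which is an accepting state.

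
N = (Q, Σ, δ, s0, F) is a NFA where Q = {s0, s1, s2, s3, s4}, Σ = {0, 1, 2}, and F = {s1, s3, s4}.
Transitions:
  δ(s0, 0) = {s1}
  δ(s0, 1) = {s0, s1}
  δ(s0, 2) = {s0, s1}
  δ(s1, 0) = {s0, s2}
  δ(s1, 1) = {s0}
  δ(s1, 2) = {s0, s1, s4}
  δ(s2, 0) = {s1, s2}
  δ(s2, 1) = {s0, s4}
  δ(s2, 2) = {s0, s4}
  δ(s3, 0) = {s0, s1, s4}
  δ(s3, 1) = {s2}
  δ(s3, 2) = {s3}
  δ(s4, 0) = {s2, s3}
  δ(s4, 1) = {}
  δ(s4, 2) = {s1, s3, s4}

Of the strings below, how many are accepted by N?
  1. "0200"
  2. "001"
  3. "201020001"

"0200": accepted
"001": accepted
"201020001": accepted

3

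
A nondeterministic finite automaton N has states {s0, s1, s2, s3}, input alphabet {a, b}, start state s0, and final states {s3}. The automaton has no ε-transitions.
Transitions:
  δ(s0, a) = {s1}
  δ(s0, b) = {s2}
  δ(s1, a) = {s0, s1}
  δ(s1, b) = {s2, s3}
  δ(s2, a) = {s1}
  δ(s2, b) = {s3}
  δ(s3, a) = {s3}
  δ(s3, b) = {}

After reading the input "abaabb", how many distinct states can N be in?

Start: {s0}
read a: {s1}
read b: {s2, s3}
read a: {s1, s3}
read a: {s0, s1, s3}
read b: {s2, s3}
read b: {s3}
Final reachable set {s3} has 1 state.

1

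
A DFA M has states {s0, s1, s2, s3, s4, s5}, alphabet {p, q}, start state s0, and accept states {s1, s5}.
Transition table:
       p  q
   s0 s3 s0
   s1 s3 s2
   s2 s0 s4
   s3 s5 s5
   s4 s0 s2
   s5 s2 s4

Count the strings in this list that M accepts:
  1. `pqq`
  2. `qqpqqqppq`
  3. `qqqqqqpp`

`pqq`: rejected
`qqpqqqppq`: accepted
`qqqqqqpp`: accepted

2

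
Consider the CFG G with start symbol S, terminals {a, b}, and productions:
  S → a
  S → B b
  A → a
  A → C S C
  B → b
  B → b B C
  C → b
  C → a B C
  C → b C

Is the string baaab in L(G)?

no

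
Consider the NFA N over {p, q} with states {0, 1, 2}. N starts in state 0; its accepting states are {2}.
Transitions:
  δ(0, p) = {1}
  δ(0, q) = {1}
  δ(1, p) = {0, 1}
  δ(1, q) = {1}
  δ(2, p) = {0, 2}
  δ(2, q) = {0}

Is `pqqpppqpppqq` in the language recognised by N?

rejected

Start: {0}
read p: {1}
read q: {1}
read q: {1}
read p: {0, 1}
read p: {0, 1}
read p: {0, 1}
read q: {1}
read p: {0, 1}
read p: {0, 1}
read p: {0, 1}
read q: {1}
read q: {1}
Reachable ∩ accepting = {} — empty.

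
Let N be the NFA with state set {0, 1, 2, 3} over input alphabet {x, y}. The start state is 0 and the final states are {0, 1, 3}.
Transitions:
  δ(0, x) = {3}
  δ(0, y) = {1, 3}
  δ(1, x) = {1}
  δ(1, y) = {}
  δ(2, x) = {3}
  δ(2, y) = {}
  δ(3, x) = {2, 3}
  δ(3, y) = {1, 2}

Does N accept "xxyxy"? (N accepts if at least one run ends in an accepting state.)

accepted

Start: {0}
read x: {3}
read x: {2, 3}
read y: {1, 2}
read x: {1, 3}
read y: {1, 2}
Reachable ∩ accepting = {1} — nonempty.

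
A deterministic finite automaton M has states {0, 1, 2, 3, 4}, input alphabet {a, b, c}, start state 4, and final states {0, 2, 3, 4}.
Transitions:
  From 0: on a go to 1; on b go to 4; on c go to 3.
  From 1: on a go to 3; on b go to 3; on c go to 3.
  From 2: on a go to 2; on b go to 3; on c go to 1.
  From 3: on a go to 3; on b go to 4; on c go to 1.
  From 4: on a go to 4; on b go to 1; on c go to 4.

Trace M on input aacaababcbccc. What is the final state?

4 --a--> 4
4 --a--> 4
4 --c--> 4
4 --a--> 4
4 --a--> 4
4 --b--> 1
1 --a--> 3
3 --b--> 4
4 --c--> 4
4 --b--> 1
1 --c--> 3
3 --c--> 1
1 --c--> 3

3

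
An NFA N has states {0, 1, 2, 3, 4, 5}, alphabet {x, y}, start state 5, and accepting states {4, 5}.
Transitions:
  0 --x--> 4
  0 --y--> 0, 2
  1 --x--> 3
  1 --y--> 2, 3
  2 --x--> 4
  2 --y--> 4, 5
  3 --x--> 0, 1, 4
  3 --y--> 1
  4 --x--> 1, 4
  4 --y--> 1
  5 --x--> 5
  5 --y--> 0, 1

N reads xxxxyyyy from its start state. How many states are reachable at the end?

6

Start: {5}
read x: {5}
read x: {5}
read x: {5}
read x: {5}
read y: {0, 1}
read y: {0, 2, 3}
read y: {0, 1, 2, 4, 5}
read y: {0, 1, 2, 3, 4, 5}
Final reachable set {0, 1, 2, 3, 4, 5} has 6 states.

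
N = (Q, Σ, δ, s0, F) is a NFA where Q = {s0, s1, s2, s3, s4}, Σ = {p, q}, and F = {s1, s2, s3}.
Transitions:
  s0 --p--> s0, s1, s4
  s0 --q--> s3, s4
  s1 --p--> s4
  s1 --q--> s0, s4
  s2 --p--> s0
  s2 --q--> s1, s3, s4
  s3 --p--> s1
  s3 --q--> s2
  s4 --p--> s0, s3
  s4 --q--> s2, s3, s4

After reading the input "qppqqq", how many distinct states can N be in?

5

Start: {s0}
read q: {s3, s4}
read p: {s0, s1, s3}
read p: {s0, s1, s4}
read q: {s0, s2, s3, s4}
read q: {s1, s2, s3, s4}
read q: {s0, s1, s2, s3, s4}
Final reachable set {s0, s1, s2, s3, s4} has 5 states.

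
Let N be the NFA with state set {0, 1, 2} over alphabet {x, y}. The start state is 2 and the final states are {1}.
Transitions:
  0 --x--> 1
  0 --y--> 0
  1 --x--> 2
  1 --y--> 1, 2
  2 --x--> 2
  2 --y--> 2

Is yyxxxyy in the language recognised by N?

rejected

Start: {2}
read y: {2}
read y: {2}
read x: {2}
read x: {2}
read x: {2}
read y: {2}
read y: {2}
Reachable ∩ accepting = {} — empty.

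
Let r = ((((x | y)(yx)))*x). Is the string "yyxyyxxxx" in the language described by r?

no

No split of yyxyyxxxx into u·v has (((x|y)(yx)))* matching u and x matching v.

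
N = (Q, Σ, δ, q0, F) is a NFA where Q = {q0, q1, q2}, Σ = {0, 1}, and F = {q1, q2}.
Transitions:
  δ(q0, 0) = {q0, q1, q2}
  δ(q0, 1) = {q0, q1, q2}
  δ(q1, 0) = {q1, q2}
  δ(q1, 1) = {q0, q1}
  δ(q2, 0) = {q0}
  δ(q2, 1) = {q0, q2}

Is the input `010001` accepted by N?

accepted

Start: {q0}
read 0: {q0, q1, q2}
read 1: {q0, q1, q2}
read 0: {q0, q1, q2}
read 0: {q0, q1, q2}
read 0: {q0, q1, q2}
read 1: {q0, q1, q2}
Reachable ∩ accepting = {q1, q2} — nonempty.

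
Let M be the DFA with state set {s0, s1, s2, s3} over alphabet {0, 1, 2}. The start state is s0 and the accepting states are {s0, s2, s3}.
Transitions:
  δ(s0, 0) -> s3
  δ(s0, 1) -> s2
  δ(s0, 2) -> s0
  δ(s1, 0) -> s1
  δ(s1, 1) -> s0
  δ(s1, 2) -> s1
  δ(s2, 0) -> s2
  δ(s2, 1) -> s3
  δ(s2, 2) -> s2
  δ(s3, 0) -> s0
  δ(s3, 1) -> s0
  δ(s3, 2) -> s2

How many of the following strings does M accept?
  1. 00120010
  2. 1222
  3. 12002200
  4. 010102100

00120010: accepted
1222: accepted
12002200: accepted
010102100: accepted

4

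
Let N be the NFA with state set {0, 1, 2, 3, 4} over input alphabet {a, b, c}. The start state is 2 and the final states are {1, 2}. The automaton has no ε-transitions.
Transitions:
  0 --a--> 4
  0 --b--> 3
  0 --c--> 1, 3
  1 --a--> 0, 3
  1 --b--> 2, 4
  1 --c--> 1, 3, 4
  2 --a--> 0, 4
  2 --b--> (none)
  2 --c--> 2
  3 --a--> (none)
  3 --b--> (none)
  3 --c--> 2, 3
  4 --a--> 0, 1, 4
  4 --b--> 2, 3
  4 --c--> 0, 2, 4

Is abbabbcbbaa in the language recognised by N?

rejected

Start: {2}
read a: {0, 4}
read b: {2, 3}
read b: {}
The reachable set is empty and stays empty for the remaining 8 symbols.
Reachable ∩ accepting = {} — empty.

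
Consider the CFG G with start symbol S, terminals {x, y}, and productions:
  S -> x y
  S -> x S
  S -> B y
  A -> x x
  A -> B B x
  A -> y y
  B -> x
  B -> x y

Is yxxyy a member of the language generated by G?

no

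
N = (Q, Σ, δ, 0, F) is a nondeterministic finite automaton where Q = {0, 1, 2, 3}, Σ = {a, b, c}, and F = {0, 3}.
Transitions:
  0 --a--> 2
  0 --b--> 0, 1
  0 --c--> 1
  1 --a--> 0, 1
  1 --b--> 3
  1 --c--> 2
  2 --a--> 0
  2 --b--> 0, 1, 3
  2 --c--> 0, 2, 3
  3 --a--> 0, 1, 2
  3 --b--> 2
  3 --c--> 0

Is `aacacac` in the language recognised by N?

Start: {0}
read a: {2}
read a: {0}
read c: {1}
read a: {0, 1}
read c: {1, 2}
read a: {0, 1}
read c: {1, 2}
Reachable ∩ accepting = {} — empty.

rejected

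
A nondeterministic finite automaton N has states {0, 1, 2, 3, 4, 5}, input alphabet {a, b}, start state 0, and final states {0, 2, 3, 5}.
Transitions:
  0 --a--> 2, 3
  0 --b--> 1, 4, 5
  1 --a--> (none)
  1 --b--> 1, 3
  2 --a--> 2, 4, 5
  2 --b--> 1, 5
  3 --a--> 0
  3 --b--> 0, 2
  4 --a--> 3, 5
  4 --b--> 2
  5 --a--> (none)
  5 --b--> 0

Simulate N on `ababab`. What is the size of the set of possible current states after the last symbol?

4

Start: {0}
read a: {2, 3}
read b: {0, 1, 2, 5}
read a: {2, 3, 4, 5}
read b: {0, 1, 2, 5}
read a: {2, 3, 4, 5}
read b: {0, 1, 2, 5}
Final reachable set {0, 1, 2, 5} has 4 states.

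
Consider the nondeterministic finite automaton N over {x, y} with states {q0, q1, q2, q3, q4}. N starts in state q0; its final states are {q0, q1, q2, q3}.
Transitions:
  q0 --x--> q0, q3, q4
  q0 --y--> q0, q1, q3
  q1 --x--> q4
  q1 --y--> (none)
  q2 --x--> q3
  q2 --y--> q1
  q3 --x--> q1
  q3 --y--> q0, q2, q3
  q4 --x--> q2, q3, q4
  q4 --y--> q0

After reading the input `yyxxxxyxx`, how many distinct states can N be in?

Start: {q0}
read y: {q0, q1, q3}
read y: {q0, q1, q2, q3}
read x: {q0, q1, q3, q4}
read x: {q0, q1, q2, q3, q4}
read x: {q0, q1, q2, q3, q4}
read x: {q0, q1, q2, q3, q4}
read y: {q0, q1, q2, q3}
read x: {q0, q1, q3, q4}
read x: {q0, q1, q2, q3, q4}
Final reachable set {q0, q1, q2, q3, q4} has 5 states.

5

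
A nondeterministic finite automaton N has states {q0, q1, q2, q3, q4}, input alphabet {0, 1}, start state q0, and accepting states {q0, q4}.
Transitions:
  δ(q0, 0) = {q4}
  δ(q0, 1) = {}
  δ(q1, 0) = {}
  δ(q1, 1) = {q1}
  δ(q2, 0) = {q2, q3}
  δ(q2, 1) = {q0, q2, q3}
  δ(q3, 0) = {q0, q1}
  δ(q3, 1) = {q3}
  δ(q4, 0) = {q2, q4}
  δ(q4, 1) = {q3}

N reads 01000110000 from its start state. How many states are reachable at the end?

Start: {q0}
read 0: {q4}
read 1: {q3}
read 0: {q0, q1}
read 0: {q4}
read 0: {q2, q4}
read 1: {q0, q2, q3}
read 1: {q0, q2, q3}
read 0: {q0, q1, q2, q3, q4}
read 0: {q0, q1, q2, q3, q4}
read 0: {q0, q1, q2, q3, q4}
read 0: {q0, q1, q2, q3, q4}
Final reachable set {q0, q1, q2, q3, q4} has 5 states.

5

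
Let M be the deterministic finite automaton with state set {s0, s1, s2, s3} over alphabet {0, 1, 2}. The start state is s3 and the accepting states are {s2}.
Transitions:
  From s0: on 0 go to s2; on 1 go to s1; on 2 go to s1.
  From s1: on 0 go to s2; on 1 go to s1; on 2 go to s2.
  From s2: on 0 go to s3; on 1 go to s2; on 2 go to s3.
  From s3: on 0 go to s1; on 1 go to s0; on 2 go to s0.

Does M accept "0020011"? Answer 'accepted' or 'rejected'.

s3 --0--> s1
s1 --0--> s2
s2 --2--> s3
s3 --0--> s1
s1 --0--> s2
s2 --1--> s2
s2 --1--> s2
End in state s2, which is an accepting state.

accepted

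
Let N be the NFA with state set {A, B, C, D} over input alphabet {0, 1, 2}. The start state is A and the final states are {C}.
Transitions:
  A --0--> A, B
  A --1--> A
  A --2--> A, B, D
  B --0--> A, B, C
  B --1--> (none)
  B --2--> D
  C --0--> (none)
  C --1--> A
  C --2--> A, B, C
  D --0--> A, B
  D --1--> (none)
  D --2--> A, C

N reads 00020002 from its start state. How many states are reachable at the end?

4

Start: {A}
read 0: {A, B}
read 0: {A, B, C}
read 0: {A, B, C}
read 2: {A, B, C, D}
read 0: {A, B, C}
read 0: {A, B, C}
read 0: {A, B, C}
read 2: {A, B, C, D}
Final reachable set {A, B, C, D} has 4 states.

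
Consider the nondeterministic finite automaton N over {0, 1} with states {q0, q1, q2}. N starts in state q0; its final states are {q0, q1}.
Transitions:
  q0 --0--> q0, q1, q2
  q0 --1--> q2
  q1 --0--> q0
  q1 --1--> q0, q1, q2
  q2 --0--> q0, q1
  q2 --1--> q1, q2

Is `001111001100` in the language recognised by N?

Start: {q0}
read 0: {q0, q1, q2}
read 0: {q0, q1, q2}
read 1: {q0, q1, q2}
read 1: {q0, q1, q2}
read 1: {q0, q1, q2}
read 1: {q0, q1, q2}
read 0: {q0, q1, q2}
read 0: {q0, q1, q2}
read 1: {q0, q1, q2}
read 1: {q0, q1, q2}
read 0: {q0, q1, q2}
read 0: {q0, q1, q2}
Reachable ∩ accepting = {q0, q1} — nonempty.

accepted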